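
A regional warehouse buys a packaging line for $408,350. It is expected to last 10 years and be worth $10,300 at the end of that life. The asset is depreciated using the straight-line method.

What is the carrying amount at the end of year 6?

$169,520

Depreciable base = $408,350 − $10,300 = $398,050.
Annual expense = $398,050 / 10 = $39,805.
End of year 1: book value $368,545.
End of year 2: book value $328,740.
End of year 3: book value $288,935.
End of year 4: book value $249,130.
End of year 5: book value $209,325.
End of year 6: book value $169,520.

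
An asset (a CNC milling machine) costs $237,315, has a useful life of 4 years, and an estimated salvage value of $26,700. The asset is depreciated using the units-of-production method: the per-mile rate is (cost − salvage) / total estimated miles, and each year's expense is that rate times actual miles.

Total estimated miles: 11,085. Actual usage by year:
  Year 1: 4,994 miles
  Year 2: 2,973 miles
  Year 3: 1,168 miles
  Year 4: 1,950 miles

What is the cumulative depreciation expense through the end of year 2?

Depreciable base = $237,315 − $26,700 = $210,615.
Rate = $210,615 / 11,085 miles = $19 per mile.
Year 1: 4,994 × $19 = $94,886. Book value $142,429.
Year 2: 2,973 × $19 = $56,487. Book value $85,942.
Accumulated through year 2 = $237,315 − $85,942 = $151,373.

$151,373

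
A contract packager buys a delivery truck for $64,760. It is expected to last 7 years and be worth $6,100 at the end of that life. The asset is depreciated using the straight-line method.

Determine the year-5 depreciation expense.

Depreciable base = $64,760 − $6,100 = $58,660.
Annual expense = $58,660 / 7 = $8,380.

$8,380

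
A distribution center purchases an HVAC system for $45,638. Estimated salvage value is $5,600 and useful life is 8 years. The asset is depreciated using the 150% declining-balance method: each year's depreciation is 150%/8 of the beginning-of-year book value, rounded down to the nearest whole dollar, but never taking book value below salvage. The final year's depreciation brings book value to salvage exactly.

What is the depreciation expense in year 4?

$4,590

Depreciable base = $45,638 − $5,600 = $40,038.
Year 1: ⌊$45,638 × 150%/8⌋ = $8,557. Book value $37,081.
Year 2: ⌊$37,081 × 150%/8⌋ = $6,952. Book value $30,129.
Year 3: ⌊$30,129 × 150%/8⌋ = $5,649. Book value $24,480.
Year 4: ⌊$24,480 × 150%/8⌋ = $4,590. Book value $19,890.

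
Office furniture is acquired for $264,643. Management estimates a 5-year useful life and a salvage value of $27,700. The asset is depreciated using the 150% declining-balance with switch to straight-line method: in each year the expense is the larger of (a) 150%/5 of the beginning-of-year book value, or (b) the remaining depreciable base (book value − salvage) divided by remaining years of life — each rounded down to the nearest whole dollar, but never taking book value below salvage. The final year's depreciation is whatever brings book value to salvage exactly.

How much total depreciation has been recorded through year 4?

$205,406

Depreciable base = $264,643 − $27,700 = $236,943.
Year 1: DB = ⌊$264,643 × 150%/5⌋ = $79,392; SL = ⌊$236,943/5⌋ = $47,388 → take DB $79,392. Book value $185,251.
Year 2: DB = ⌊$185,251 × 150%/5⌋ = $55,575; SL = ⌊$157,551/4⌋ = $39,387 → take DB $55,575. Book value $129,676.
Year 3: DB = ⌊$129,676 × 150%/5⌋ = $38,902; SL = ⌊$101,976/3⌋ = $33,992 → take DB $38,902. Book value $90,774.
Year 4: DB = ⌊$90,774 × 150%/5⌋ = $27,232; SL = ⌊$63,074/2⌋ = $31,537 → take SL $31,537. Book value $59,237.
Accumulated through year 4 = $264,643 − $59,237 = $205,406.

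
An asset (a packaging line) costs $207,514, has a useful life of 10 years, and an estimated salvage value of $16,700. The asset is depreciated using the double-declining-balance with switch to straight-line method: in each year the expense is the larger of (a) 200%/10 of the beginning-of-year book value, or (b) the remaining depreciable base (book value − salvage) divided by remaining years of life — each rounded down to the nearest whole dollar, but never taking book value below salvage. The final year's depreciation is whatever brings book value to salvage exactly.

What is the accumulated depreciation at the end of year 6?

Depreciable base = $207,514 − $16,700 = $190,814.
Year 1: DB = ⌊$207,514 × 200%/10⌋ = $41,502; SL = ⌊$190,814/10⌋ = $19,081 → take DB $41,502. Book value $166,012.
Year 2: DB = ⌊$166,012 × 200%/10⌋ = $33,202; SL = ⌊$149,312/9⌋ = $16,590 → take DB $33,202. Book value $132,810.
Year 3: DB = ⌊$132,810 × 200%/10⌋ = $26,562; SL = ⌊$116,110/8⌋ = $14,513 → take DB $26,562. Book value $106,248.
Year 4: DB = ⌊$106,248 × 200%/10⌋ = $21,249; SL = ⌊$89,548/7⌋ = $12,792 → take DB $21,249. Book value $84,999.
Year 5: DB = ⌊$84,999 × 200%/10⌋ = $16,999; SL = ⌊$68,299/6⌋ = $11,383 → take DB $16,999. Book value $68,000.
Year 6: DB = ⌊$68,000 × 200%/10⌋ = $13,600; SL = ⌊$51,300/5⌋ = $10,260 → take DB $13,600. Book value $54,400.
Accumulated through year 6 = $207,514 − $54,400 = $153,114.

$153,114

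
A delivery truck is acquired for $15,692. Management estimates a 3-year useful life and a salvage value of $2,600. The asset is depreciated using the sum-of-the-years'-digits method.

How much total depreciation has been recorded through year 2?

Depreciable base = $15,692 − $2,600 = $13,092.
Sum of the years' digits = 3+2+1 = 6.
Year 1: $13,092 × 3/6 = $6,546. Book value $9,146.
Year 2: $13,092 × 2/6 = $4,364. Book value $4,782.
Accumulated through year 2 = $15,692 − $4,782 = $10,910.

$10,910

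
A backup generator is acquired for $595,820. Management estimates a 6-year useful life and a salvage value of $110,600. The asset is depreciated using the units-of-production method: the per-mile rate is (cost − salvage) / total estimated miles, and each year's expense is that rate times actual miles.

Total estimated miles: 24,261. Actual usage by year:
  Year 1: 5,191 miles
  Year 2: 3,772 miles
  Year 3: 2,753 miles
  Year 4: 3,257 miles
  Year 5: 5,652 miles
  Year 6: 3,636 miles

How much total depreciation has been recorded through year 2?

$179,260

Depreciable base = $595,820 − $110,600 = $485,220.
Rate = $485,220 / 24,261 miles = $20 per mile.
Year 1: 5,191 × $20 = $103,820. Book value $492,000.
Year 2: 3,772 × $20 = $75,440. Book value $416,560.
Accumulated through year 2 = $595,820 − $416,560 = $179,260.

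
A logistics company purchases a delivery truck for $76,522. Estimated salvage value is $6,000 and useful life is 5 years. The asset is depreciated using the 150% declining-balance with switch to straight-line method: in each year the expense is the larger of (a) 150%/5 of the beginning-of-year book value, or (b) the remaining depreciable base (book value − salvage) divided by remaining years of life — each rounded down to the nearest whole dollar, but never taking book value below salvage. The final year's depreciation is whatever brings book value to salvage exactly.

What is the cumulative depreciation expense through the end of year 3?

Depreciable base = $76,522 − $6,000 = $70,522.
Year 1: DB = ⌊$76,522 × 150%/5⌋ = $22,956; SL = ⌊$70,522/5⌋ = $14,104 → take DB $22,956. Book value $53,566.
Year 2: DB = ⌊$53,566 × 150%/5⌋ = $16,069; SL = ⌊$47,566/4⌋ = $11,891 → take DB $16,069. Book value $37,497.
Year 3: DB = ⌊$37,497 × 150%/5⌋ = $11,249; SL = ⌊$31,497/3⌋ = $10,499 → take DB $11,249. Book value $26,248.
Accumulated through year 3 = $76,522 − $26,248 = $50,274.

$50,274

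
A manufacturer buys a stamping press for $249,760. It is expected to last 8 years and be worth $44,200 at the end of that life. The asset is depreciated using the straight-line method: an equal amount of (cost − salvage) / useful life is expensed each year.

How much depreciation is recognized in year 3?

$25,695

Depreciable base = $249,760 − $44,200 = $205,560.
Annual expense = $205,560 / 8 = $25,695.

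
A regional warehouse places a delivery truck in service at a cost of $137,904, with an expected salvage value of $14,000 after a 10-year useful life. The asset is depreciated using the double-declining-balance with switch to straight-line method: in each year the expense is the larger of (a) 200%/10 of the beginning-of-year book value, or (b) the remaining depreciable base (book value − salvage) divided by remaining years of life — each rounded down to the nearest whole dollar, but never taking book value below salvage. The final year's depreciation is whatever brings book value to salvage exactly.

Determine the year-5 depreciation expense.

Depreciable base = $137,904 − $14,000 = $123,904.
Year 1: DB = ⌊$137,904 × 200%/10⌋ = $27,580; SL = ⌊$123,904/10⌋ = $12,390 → take DB $27,580. Book value $110,324.
Year 2: DB = ⌊$110,324 × 200%/10⌋ = $22,064; SL = ⌊$96,324/9⌋ = $10,702 → take DB $22,064. Book value $88,260.
Year 3: DB = ⌊$88,260 × 200%/10⌋ = $17,652; SL = ⌊$74,260/8⌋ = $9,282 → take DB $17,652. Book value $70,608.
Year 4: DB = ⌊$70,608 × 200%/10⌋ = $14,121; SL = ⌊$56,608/7⌋ = $8,086 → take DB $14,121. Book value $56,487.
Year 5: DB = ⌊$56,487 × 200%/10⌋ = $11,297; SL = ⌊$42,487/6⌋ = $7,081 → take DB $11,297. Book value $45,190.

$11,297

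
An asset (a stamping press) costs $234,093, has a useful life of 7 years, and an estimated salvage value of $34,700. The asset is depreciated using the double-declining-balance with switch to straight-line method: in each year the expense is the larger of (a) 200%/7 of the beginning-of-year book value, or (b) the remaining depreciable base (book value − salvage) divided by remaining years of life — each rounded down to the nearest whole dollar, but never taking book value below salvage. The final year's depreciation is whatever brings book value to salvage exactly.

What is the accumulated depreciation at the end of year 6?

$199,393

Depreciable base = $234,093 − $34,700 = $199,393.
Year 1: DB = ⌊$234,093 × 200%/7⌋ = $66,883; SL = ⌊$199,393/7⌋ = $28,484 → take DB $66,883. Book value $167,210.
Year 2: DB = ⌊$167,210 × 200%/7⌋ = $47,774; SL = ⌊$132,510/6⌋ = $22,085 → take DB $47,774. Book value $119,436.
Year 3: DB = ⌊$119,436 × 200%/7⌋ = $34,124; SL = ⌊$84,736/5⌋ = $16,947 → take DB $34,124. Book value $85,312.
Year 4: DB = ⌊$85,312 × 200%/7⌋ = $24,374; SL = ⌊$50,612/4⌋ = $12,653 → take DB $24,374. Book value $60,938.
Year 5: DB = ⌊$60,938 × 200%/7⌋ = $17,410; SL = ⌊$26,238/3⌋ = $8,746 → take DB $17,410. Book value $43,528.
Year 6: DB = ⌊$43,528 × 200%/7⌋ = $12,436; SL = ⌊$8,828/2⌋ = $4,414 → take DB $12,436, capped at $8,828. Book value $34,700.
Accumulated through year 6 = $234,093 − $34,700 = $199,393.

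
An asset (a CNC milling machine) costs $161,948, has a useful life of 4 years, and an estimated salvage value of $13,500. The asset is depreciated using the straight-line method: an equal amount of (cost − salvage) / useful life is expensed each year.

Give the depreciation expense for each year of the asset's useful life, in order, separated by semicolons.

Depreciable base = $161,948 − $13,500 = $148,448.
Annual expense = $148,448 / 4 = $37,112.
End of year 1: book value $124,836.
End of year 2: book value $87,724.
End of year 3: book value $50,612.
End of year 4: book value $13,500.

$37,112; $37,112; $37,112; $37,112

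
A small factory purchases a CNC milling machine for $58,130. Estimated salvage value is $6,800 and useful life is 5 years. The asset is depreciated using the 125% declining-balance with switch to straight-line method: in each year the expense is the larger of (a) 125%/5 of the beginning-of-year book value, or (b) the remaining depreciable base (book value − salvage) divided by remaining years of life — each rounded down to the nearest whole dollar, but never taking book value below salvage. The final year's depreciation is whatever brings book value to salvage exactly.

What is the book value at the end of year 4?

$15,433

Depreciable base = $58,130 − $6,800 = $51,330.
Year 1: DB = ⌊$58,130 × 125%/5⌋ = $14,532; SL = ⌊$51,330/5⌋ = $10,266 → take DB $14,532. Book value $43,598.
Year 2: DB = ⌊$43,598 × 125%/5⌋ = $10,899; SL = ⌊$36,798/4⌋ = $9,199 → take DB $10,899. Book value $32,699.
Year 3: DB = ⌊$32,699 × 125%/5⌋ = $8,174; SL = ⌊$25,899/3⌋ = $8,633 → take SL $8,633. Book value $24,066.
Year 4: DB = ⌊$24,066 × 125%/5⌋ = $6,016; SL = ⌊$17,266/2⌋ = $8,633 → take SL $8,633. Book value $15,433.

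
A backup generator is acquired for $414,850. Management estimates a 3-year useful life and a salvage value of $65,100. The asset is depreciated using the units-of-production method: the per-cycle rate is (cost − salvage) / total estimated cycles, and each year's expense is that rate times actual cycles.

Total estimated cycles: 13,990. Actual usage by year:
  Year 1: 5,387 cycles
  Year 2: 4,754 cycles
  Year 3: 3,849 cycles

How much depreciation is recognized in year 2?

$118,850

Depreciable base = $414,850 − $65,100 = $349,750.
Rate = $349,750 / 13,990 cycles = $25 per cycle.
Year 1: 5,387 × $25 = $134,675. Book value $280,175.
Year 2: 4,754 × $25 = $118,850. Book value $161,325.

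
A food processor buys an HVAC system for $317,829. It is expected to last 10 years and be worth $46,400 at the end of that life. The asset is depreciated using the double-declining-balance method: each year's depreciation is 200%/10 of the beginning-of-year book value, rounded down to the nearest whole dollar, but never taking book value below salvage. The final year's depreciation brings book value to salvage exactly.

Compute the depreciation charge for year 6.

Depreciable base = $317,829 − $46,400 = $271,429.
Year 1: ⌊$317,829 × 200%/10⌋ = $63,565. Book value $254,264.
Year 2: ⌊$254,264 × 200%/10⌋ = $50,852. Book value $203,412.
Year 3: ⌊$203,412 × 200%/10⌋ = $40,682. Book value $162,730.
Year 4: ⌊$162,730 × 200%/10⌋ = $32,546. Book value $130,184.
Year 5: ⌊$130,184 × 200%/10⌋ = $26,036. Book value $104,148.
Year 6: ⌊$104,148 × 200%/10⌋ = $20,829. Book value $83,319.

$20,829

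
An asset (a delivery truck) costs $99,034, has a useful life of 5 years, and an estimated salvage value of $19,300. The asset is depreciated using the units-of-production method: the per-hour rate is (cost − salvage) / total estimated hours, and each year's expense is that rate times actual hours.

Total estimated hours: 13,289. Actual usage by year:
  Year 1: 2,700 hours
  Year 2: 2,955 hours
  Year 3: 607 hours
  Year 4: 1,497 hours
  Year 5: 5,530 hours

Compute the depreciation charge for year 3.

Depreciable base = $99,034 − $19,300 = $79,734.
Rate = $79,734 / 13,289 hours = $6 per hour.
Year 1: 2,700 × $6 = $16,200. Book value $82,834.
Year 2: 2,955 × $6 = $17,730. Book value $65,104.
Year 3: 607 × $6 = $3,642. Book value $61,462.

$3,642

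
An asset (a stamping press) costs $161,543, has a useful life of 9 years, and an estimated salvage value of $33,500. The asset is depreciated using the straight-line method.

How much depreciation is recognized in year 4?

Depreciable base = $161,543 − $33,500 = $128,043.
Annual expense = $128,043 / 9 = $14,227.

$14,227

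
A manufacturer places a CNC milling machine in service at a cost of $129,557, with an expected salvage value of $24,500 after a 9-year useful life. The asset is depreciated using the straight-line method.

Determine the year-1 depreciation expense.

$11,673

Depreciable base = $129,557 − $24,500 = $105,057.
Annual expense = $105,057 / 9 = $11,673.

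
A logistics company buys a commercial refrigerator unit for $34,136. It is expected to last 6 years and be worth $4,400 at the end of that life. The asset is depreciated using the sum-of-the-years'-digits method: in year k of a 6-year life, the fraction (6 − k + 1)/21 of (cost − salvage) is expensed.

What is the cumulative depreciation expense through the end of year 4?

$25,488

Depreciable base = $34,136 − $4,400 = $29,736.
Sum of the years' digits = 6+5+4+3+2+1 = 21.
Year 1: $29,736 × 6/21 = $8,496. Book value $25,640.
Year 2: $29,736 × 5/21 = $7,080. Book value $18,560.
Year 3: $29,736 × 4/21 = $5,664. Book value $12,896.
Year 4: $29,736 × 3/21 = $4,248. Book value $8,648.
Accumulated through year 4 = $34,136 − $8,648 = $25,488.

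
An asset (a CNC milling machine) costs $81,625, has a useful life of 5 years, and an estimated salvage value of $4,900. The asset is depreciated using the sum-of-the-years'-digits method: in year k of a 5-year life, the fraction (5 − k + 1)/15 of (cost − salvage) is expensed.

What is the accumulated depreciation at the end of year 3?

Depreciable base = $81,625 − $4,900 = $76,725.
Sum of the years' digits = 5+4+3+2+1 = 15.
Year 1: $76,725 × 5/15 = $25,575. Book value $56,050.
Year 2: $76,725 × 4/15 = $20,460. Book value $35,590.
Year 3: $76,725 × 3/15 = $15,345. Book value $20,245.
Accumulated through year 3 = $81,625 − $20,245 = $61,380.

$61,380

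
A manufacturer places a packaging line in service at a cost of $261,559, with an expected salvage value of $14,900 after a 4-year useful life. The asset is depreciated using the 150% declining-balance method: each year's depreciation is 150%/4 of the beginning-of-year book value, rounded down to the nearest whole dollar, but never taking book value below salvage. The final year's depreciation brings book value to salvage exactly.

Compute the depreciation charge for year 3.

Depreciable base = $261,559 − $14,900 = $246,659.
Year 1: ⌊$261,559 × 150%/4⌋ = $98,084. Book value $163,475.
Year 2: ⌊$163,475 × 150%/4⌋ = $61,303. Book value $102,172.
Year 3: ⌊$102,172 × 150%/4⌋ = $38,314. Book value $63,858.

$38,314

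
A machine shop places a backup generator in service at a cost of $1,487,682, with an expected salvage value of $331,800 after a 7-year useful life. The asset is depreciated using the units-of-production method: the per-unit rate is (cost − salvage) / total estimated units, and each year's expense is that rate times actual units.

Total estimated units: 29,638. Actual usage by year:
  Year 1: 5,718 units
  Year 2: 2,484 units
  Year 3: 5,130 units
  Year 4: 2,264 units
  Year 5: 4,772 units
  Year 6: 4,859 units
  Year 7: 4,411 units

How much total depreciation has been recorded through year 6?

Depreciable base = $1,487,682 − $331,800 = $1,155,882.
Rate = $1,155,882 / 29,638 units = $39 per unit.
Year 1: 5,718 × $39 = $223,002. Book value $1,264,680.
Year 2: 2,484 × $39 = $96,876. Book value $1,167,804.
Year 3: 5,130 × $39 = $200,070. Book value $967,734.
Year 4: 2,264 × $39 = $88,296. Book value $879,438.
Year 5: 4,772 × $39 = $186,108. Book value $693,330.
Year 6: 4,859 × $39 = $189,501. Book value $503,829.
Accumulated through year 6 = $1,487,682 − $503,829 = $983,853.

$983,853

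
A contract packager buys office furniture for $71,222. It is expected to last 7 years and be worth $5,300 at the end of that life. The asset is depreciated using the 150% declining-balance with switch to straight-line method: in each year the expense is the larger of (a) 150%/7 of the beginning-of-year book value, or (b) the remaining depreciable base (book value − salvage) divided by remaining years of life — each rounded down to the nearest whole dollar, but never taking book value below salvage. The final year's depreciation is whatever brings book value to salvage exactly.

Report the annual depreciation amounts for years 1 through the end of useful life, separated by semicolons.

$15,261; $11,991; $9,422; $7,403; $7,281; $7,282; $7,282

Depreciable base = $71,222 − $5,300 = $65,922.
Year 1: DB = ⌊$71,222 × 150%/7⌋ = $15,261; SL = ⌊$65,922/7⌋ = $9,417 → take DB $15,261. Book value $55,961.
Year 2: DB = ⌊$55,961 × 150%/7⌋ = $11,991; SL = ⌊$50,661/6⌋ = $8,443 → take DB $11,991. Book value $43,970.
Year 3: DB = ⌊$43,970 × 150%/7⌋ = $9,422; SL = ⌊$38,670/5⌋ = $7,734 → take DB $9,422. Book value $34,548.
Year 4: DB = ⌊$34,548 × 150%/7⌋ = $7,403; SL = ⌊$29,248/4⌋ = $7,312 → take DB $7,403. Book value $27,145.
Year 5: DB = ⌊$27,145 × 150%/7⌋ = $5,816; SL = ⌊$21,845/3⌋ = $7,281 → take SL $7,281. Book value $19,864.
Year 6: DB = ⌊$19,864 × 150%/7⌋ = $4,256; SL = ⌊$14,564/2⌋ = $7,282 → take SL $7,282. Book value $12,582.
Year 7 (final): $12,582 − $5,300 = $7,282. Book value $5,300.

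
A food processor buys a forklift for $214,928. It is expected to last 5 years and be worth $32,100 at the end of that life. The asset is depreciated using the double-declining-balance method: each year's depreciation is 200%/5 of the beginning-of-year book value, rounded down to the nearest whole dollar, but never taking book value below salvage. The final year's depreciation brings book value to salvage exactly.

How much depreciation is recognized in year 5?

$0

Depreciable base = $214,928 − $32,100 = $182,828.
Year 1: ⌊$214,928 × 200%/5⌋ = $85,971. Book value $128,957.
Year 2: ⌊$128,957 × 200%/5⌋ = $51,582. Book value $77,375.
Year 3: ⌊$77,375 × 200%/5⌋ = $30,950. Book value $46,425.
Year 4: ⌊$46,425 × 200%/5⌋ = $18,570, capped at $14,325. Book value $32,100.
Year 5 (final): $32,100 − $32,100 = $0. Book value $32,100.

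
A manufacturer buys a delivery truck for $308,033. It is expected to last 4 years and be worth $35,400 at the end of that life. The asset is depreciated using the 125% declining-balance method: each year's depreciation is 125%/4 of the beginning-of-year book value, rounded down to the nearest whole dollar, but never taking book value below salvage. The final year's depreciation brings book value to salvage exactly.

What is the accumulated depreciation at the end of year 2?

$162,439

Depreciable base = $308,033 − $35,400 = $272,633.
Year 1: ⌊$308,033 × 125%/4⌋ = $96,260. Book value $211,773.
Year 2: ⌊$211,773 × 125%/4⌋ = $66,179. Book value $145,594.
Accumulated through year 2 = $308,033 − $145,594 = $162,439.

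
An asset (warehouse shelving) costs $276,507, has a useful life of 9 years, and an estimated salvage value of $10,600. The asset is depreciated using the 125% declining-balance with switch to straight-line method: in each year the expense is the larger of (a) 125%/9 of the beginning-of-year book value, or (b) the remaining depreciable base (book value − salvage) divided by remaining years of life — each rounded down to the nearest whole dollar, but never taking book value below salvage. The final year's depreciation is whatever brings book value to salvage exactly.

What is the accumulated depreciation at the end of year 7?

Depreciable base = $276,507 − $10,600 = $265,907.
Year 1: DB = ⌊$276,507 × 125%/9⌋ = $38,403; SL = ⌊$265,907/9⌋ = $29,545 → take DB $38,403. Book value $238,104.
Year 2: DB = ⌊$238,104 × 125%/9⌋ = $33,070; SL = ⌊$227,504/8⌋ = $28,438 → take DB $33,070. Book value $205,034.
Year 3: DB = ⌊$205,034 × 125%/9⌋ = $28,476; SL = ⌊$194,434/7⌋ = $27,776 → take DB $28,476. Book value $176,558.
Year 4: DB = ⌊$176,558 × 125%/9⌋ = $24,521; SL = ⌊$165,958/6⌋ = $27,659 → take SL $27,659. Book value $148,899.
Year 5: DB = ⌊$148,899 × 125%/9⌋ = $20,680; SL = ⌊$138,299/5⌋ = $27,659 → take SL $27,659. Book value $121,240.
Year 6: DB = ⌊$121,240 × 125%/9⌋ = $16,838; SL = ⌊$110,640/4⌋ = $27,660 → take SL $27,660. Book value $93,580.
Year 7: DB = ⌊$93,580 × 125%/9⌋ = $12,997; SL = ⌊$82,980/3⌋ = $27,660 → take SL $27,660. Book value $65,920.
Accumulated through year 7 = $276,507 − $65,920 = $210,587.

$210,587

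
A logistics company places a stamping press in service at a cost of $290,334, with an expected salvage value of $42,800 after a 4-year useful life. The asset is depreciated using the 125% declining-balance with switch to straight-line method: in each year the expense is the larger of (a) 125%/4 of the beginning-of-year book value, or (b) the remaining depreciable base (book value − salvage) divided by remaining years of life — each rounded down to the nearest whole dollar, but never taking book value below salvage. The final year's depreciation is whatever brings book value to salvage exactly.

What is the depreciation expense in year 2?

Depreciable base = $290,334 − $42,800 = $247,534.
Year 1: DB = ⌊$290,334 × 125%/4⌋ = $90,729; SL = ⌊$247,534/4⌋ = $61,883 → take DB $90,729. Book value $199,605.
Year 2: DB = ⌊$199,605 × 125%/4⌋ = $62,376; SL = ⌊$156,805/3⌋ = $52,268 → take DB $62,376. Book value $137,229.

$62,376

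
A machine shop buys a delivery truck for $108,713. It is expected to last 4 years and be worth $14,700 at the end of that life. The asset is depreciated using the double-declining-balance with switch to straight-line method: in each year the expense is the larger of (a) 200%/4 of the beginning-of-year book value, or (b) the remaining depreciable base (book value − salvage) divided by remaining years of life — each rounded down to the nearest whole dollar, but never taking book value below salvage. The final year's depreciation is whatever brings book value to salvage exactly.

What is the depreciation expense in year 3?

$12,479

Depreciable base = $108,713 − $14,700 = $94,013.
Year 1: DB = ⌊$108,713 × 200%/4⌋ = $54,356; SL = ⌊$94,013/4⌋ = $23,503 → take DB $54,356. Book value $54,357.
Year 2: DB = ⌊$54,357 × 200%/4⌋ = $27,178; SL = ⌊$39,657/3⌋ = $13,219 → take DB $27,178. Book value $27,179.
Year 3: DB = ⌊$27,179 × 200%/4⌋ = $13,589; SL = ⌊$12,479/2⌋ = $6,239 → take DB $13,589, capped at $12,479. Book value $14,700.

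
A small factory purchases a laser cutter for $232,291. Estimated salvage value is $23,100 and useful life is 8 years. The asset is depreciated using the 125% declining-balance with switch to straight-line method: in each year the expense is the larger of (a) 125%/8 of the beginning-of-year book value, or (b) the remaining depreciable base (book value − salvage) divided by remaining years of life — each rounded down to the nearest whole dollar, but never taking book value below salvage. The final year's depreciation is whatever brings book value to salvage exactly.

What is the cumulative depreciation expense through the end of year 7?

$185,904

Depreciable base = $232,291 − $23,100 = $209,191.
Year 1: DB = ⌊$232,291 × 125%/8⌋ = $36,295; SL = ⌊$209,191/8⌋ = $26,148 → take DB $36,295. Book value $195,996.
Year 2: DB = ⌊$195,996 × 125%/8⌋ = $30,624; SL = ⌊$172,896/7⌋ = $24,699 → take DB $30,624. Book value $165,372.
Year 3: DB = ⌊$165,372 × 125%/8⌋ = $25,839; SL = ⌊$142,272/6⌋ = $23,712 → take DB $25,839. Book value $139,533.
Year 4: DB = ⌊$139,533 × 125%/8⌋ = $21,802; SL = ⌊$116,433/5⌋ = $23,286 → take SL $23,286. Book value $116,247.
Year 5: DB = ⌊$116,247 × 125%/8⌋ = $18,163; SL = ⌊$93,147/4⌋ = $23,286 → take SL $23,286. Book value $92,961.
Year 6: DB = ⌊$92,961 × 125%/8⌋ = $14,525; SL = ⌊$69,861/3⌋ = $23,287 → take SL $23,287. Book value $69,674.
Year 7: DB = ⌊$69,674 × 125%/8⌋ = $10,886; SL = ⌊$46,574/2⌋ = $23,287 → take SL $23,287. Book value $46,387.
Accumulated through year 7 = $232,291 − $46,387 = $185,904.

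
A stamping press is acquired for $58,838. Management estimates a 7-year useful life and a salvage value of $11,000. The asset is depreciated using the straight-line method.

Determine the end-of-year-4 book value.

Depreciable base = $58,838 − $11,000 = $47,838.
Annual expense = $47,838 / 7 = $6,834.
End of year 1: book value $52,004.
End of year 2: book value $45,170.
End of year 3: book value $38,336.
End of year 4: book value $31,502.

$31,502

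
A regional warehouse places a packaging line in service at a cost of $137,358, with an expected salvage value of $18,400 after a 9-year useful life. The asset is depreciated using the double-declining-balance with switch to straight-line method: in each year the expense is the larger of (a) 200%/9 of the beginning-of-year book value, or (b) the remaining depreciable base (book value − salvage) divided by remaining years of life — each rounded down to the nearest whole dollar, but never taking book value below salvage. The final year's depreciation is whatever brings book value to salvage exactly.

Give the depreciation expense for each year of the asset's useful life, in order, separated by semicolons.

Depreciable base = $137,358 − $18,400 = $118,958.
Year 1: DB = ⌊$137,358 × 200%/9⌋ = $30,524; SL = ⌊$118,958/9⌋ = $13,217 → take DB $30,524. Book value $106,834.
Year 2: DB = ⌊$106,834 × 200%/9⌋ = $23,740; SL = ⌊$88,434/8⌋ = $11,054 → take DB $23,740. Book value $83,094.
Year 3: DB = ⌊$83,094 × 200%/9⌋ = $18,465; SL = ⌊$64,694/7⌋ = $9,242 → take DB $18,465. Book value $64,629.
Year 4: DB = ⌊$64,629 × 200%/9⌋ = $14,362; SL = ⌊$46,229/6⌋ = $7,704 → take DB $14,362. Book value $50,267.
Year 5: DB = ⌊$50,267 × 200%/9⌋ = $11,170; SL = ⌊$31,867/5⌋ = $6,373 → take DB $11,170. Book value $39,097.
Year 6: DB = ⌊$39,097 × 200%/9⌋ = $8,688; SL = ⌊$20,697/4⌋ = $5,174 → take DB $8,688. Book value $30,409.
Year 7: DB = ⌊$30,409 × 200%/9⌋ = $6,757; SL = ⌊$12,009/3⌋ = $4,003 → take DB $6,757. Book value $23,652.
Year 8: DB = ⌊$23,652 × 200%/9⌋ = $5,256; SL = ⌊$5,252/2⌋ = $2,626 → take DB $5,256, capped at $5,252. Book value $18,400.
Year 9 (final): $18,400 − $18,400 = $0. Book value $18,400.

$30,524; $23,740; $18,465; $14,362; $11,170; $8,688; $6,757; $5,252; $0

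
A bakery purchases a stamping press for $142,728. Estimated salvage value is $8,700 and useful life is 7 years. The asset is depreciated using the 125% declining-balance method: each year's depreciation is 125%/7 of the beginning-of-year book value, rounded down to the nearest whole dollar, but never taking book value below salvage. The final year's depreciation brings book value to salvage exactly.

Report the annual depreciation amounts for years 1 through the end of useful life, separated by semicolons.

$25,487; $20,935; $17,197; $14,126; $11,604; $9,531; $35,148

Depreciable base = $142,728 − $8,700 = $134,028.
Year 1: ⌊$142,728 × 125%/7⌋ = $25,487. Book value $117,241.
Year 2: ⌊$117,241 × 125%/7⌋ = $20,935. Book value $96,306.
Year 3: ⌊$96,306 × 125%/7⌋ = $17,197. Book value $79,109.
Year 4: ⌊$79,109 × 125%/7⌋ = $14,126. Book value $64,983.
Year 5: ⌊$64,983 × 125%/7⌋ = $11,604. Book value $53,379.
Year 6: ⌊$53,379 × 125%/7⌋ = $9,531. Book value $43,848.
Year 7 (final): $43,848 − $8,700 = $35,148. Book value $8,700.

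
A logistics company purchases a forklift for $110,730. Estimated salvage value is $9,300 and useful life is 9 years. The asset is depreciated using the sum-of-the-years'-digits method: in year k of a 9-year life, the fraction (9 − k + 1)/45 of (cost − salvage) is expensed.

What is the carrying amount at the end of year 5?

Depreciable base = $110,730 − $9,300 = $101,430.
Sum of the years' digits = 9+8+7+6+5+4+3+2+1 = 45.
Year 1: $101,430 × 9/45 = $20,286. Book value $90,444.
Year 2: $101,430 × 8/45 = $18,032. Book value $72,412.
Year 3: $101,430 × 7/45 = $15,778. Book value $56,634.
Year 4: $101,430 × 6/45 = $13,524. Book value $43,110.
Year 5: $101,430 × 5/45 = $11,270. Book value $31,840.

$31,840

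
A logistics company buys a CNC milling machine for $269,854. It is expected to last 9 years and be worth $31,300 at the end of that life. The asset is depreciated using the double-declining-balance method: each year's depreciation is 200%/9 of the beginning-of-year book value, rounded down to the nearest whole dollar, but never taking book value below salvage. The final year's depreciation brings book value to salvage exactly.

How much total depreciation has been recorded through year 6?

$210,112

Depreciable base = $269,854 − $31,300 = $238,554.
Year 1: ⌊$269,854 × 200%/9⌋ = $59,967. Book value $209,887.
Year 2: ⌊$209,887 × 200%/9⌋ = $46,641. Book value $163,246.
Year 3: ⌊$163,246 × 200%/9⌋ = $36,276. Book value $126,970.
Year 4: ⌊$126,970 × 200%/9⌋ = $28,215. Book value $98,755.
Year 5: ⌊$98,755 × 200%/9⌋ = $21,945. Book value $76,810.
Year 6: ⌊$76,810 × 200%/9⌋ = $17,068. Book value $59,742.
Accumulated through year 6 = $269,854 − $59,742 = $210,112.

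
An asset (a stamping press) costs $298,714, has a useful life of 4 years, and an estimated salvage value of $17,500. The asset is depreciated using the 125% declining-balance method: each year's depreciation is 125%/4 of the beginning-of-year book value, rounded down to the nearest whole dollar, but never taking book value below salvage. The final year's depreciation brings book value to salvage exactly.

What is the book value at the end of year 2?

Depreciable base = $298,714 − $17,500 = $281,214.
Year 1: ⌊$298,714 × 125%/4⌋ = $93,348. Book value $205,366.
Year 2: ⌊$205,366 × 125%/4⌋ = $64,176. Book value $141,190.

$141,190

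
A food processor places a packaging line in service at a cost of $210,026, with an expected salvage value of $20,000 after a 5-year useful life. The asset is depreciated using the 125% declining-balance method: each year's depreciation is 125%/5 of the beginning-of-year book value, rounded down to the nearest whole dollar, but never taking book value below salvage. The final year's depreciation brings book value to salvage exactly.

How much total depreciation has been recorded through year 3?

Depreciable base = $210,026 − $20,000 = $190,026.
Year 1: ⌊$210,026 × 125%/5⌋ = $52,506. Book value $157,520.
Year 2: ⌊$157,520 × 125%/5⌋ = $39,380. Book value $118,140.
Year 3: ⌊$118,140 × 125%/5⌋ = $29,535. Book value $88,605.
Accumulated through year 3 = $210,026 − $88,605 = $121,421.

$121,421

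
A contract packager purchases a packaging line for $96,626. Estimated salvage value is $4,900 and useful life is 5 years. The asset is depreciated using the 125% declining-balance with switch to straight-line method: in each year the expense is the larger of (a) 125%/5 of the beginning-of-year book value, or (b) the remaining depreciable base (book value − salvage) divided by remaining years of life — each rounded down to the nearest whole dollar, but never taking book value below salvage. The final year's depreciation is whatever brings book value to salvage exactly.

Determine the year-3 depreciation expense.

Depreciable base = $96,626 − $4,900 = $91,726.
Year 1: DB = ⌊$96,626 × 125%/5⌋ = $24,156; SL = ⌊$91,726/5⌋ = $18,345 → take DB $24,156. Book value $72,470.
Year 2: DB = ⌊$72,470 × 125%/5⌋ = $18,117; SL = ⌊$67,570/4⌋ = $16,892 → take DB $18,117. Book value $54,353.
Year 3: DB = ⌊$54,353 × 125%/5⌋ = $13,588; SL = ⌊$49,453/3⌋ = $16,484 → take SL $16,484. Book value $37,869.

$16,484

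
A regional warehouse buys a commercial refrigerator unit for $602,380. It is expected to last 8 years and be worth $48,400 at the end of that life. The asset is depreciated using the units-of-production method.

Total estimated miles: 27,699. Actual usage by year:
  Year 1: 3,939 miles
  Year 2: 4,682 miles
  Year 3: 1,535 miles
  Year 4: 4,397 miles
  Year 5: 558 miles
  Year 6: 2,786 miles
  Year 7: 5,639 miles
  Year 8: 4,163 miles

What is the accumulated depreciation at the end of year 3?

Depreciable base = $602,380 − $48,400 = $553,980.
Rate = $553,980 / 27,699 miles = $20 per mile.
Year 1: 3,939 × $20 = $78,780. Book value $523,600.
Year 2: 4,682 × $20 = $93,640. Book value $429,960.
Year 3: 1,535 × $20 = $30,700. Book value $399,260.
Accumulated through year 3 = $602,380 − $399,260 = $203,120.

$203,120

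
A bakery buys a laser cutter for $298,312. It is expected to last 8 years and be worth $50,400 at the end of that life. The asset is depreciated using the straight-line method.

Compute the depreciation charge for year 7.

$30,989

Depreciable base = $298,312 − $50,400 = $247,912.
Annual expense = $247,912 / 8 = $30,989.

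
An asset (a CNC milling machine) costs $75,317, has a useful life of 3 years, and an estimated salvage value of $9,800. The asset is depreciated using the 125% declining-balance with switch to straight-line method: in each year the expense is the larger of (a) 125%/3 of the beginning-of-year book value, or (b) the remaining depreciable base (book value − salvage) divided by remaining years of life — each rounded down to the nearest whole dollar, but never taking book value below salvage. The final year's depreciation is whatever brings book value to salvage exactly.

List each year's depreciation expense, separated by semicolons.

$31,382; $18,306; $15,829

Depreciable base = $75,317 − $9,800 = $65,517.
Year 1: DB = ⌊$75,317 × 125%/3⌋ = $31,382; SL = ⌊$65,517/3⌋ = $21,839 → take DB $31,382. Book value $43,935.
Year 2: DB = ⌊$43,935 × 125%/3⌋ = $18,306; SL = ⌊$34,135/2⌋ = $17,067 → take DB $18,306. Book value $25,629.
Year 3 (final): $25,629 − $9,800 = $15,829. Book value $9,800.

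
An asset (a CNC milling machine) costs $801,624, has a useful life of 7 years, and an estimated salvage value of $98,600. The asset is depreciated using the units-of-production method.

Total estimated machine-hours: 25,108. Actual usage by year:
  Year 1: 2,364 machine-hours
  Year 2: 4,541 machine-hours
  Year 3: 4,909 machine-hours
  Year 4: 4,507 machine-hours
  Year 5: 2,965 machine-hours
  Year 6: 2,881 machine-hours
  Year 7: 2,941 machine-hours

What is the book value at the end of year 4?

Depreciable base = $801,624 − $98,600 = $703,024.
Rate = $703,024 / 25,108 machine-hours = $28 per machine-hour.
Year 1: 2,364 × $28 = $66,192. Book value $735,432.
Year 2: 4,541 × $28 = $127,148. Book value $608,284.
Year 3: 4,909 × $28 = $137,452. Book value $470,832.
Year 4: 4,507 × $28 = $126,196. Book value $344,636.

$344,636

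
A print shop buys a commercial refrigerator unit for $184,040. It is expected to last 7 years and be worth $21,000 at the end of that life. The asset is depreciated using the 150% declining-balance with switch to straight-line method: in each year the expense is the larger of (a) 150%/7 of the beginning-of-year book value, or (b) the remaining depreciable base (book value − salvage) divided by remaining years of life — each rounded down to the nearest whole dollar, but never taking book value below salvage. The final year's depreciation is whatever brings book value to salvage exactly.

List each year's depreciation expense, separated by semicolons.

$39,437; $30,986; $24,346; $19,129; $16,380; $16,381; $16,381

Depreciable base = $184,040 − $21,000 = $163,040.
Year 1: DB = ⌊$184,040 × 150%/7⌋ = $39,437; SL = ⌊$163,040/7⌋ = $23,291 → take DB $39,437. Book value $144,603.
Year 2: DB = ⌊$144,603 × 150%/7⌋ = $30,986; SL = ⌊$123,603/6⌋ = $20,600 → take DB $30,986. Book value $113,617.
Year 3: DB = ⌊$113,617 × 150%/7⌋ = $24,346; SL = ⌊$92,617/5⌋ = $18,523 → take DB $24,346. Book value $89,271.
Year 4: DB = ⌊$89,271 × 150%/7⌋ = $19,129; SL = ⌊$68,271/4⌋ = $17,067 → take DB $19,129. Book value $70,142.
Year 5: DB = ⌊$70,142 × 150%/7⌋ = $15,030; SL = ⌊$49,142/3⌋ = $16,380 → take SL $16,380. Book value $53,762.
Year 6: DB = ⌊$53,762 × 150%/7⌋ = $11,520; SL = ⌊$32,762/2⌋ = $16,381 → take SL $16,381. Book value $37,381.
Year 7 (final): $37,381 − $21,000 = $16,381. Book value $21,000.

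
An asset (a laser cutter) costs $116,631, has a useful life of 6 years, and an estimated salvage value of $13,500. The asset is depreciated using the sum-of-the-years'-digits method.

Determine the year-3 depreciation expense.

Depreciable base = $116,631 − $13,500 = $103,131.
Sum of the years' digits = 6+5+4+3+2+1 = 21.
Year 1: $103,131 × 6/21 = $29,466. Book value $87,165.
Year 2: $103,131 × 5/21 = $24,555. Book value $62,610.
Year 3: $103,131 × 4/21 = $19,644. Book value $42,966.

$19,644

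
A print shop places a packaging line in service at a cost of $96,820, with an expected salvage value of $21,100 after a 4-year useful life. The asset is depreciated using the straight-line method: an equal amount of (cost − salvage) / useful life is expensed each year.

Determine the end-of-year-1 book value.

$77,890

Depreciable base = $96,820 − $21,100 = $75,720.
Annual expense = $75,720 / 4 = $18,930.
End of year 1: book value $77,890.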